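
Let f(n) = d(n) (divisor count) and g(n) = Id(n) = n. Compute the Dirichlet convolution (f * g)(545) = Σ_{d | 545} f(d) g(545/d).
(d * Id)(545) = 777

Divisors of 545: [1, 5, 109, 545]. For each d | 545:
  d = 1: d(1) · Id(545/1) = 1 · 545 = 545
  d = 5: d(5) · Id(545/5) = 2 · 109 = 218
  d = 109: d(109) · Id(545/109) = 2 · 5 = 10
  d = 545: d(545) · Id(545/545) = 4 · 1 = 4
Summing: (d * Id)(545) = 545 + 218 + 10 + 4 = 777.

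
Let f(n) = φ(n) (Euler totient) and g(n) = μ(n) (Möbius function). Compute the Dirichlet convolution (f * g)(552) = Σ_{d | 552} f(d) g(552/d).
(φ * μ)(552) = 42

Divisors of 552: [1, 2, 3, 4, 6, 8, 12, 23, 24, 46, 69, 92, 138, 184, 276, 552]. For each d | 552:
  d = 1: φ(1) · μ(552/1) = 1 · 0 = 0
  d = 2: φ(2) · μ(552/2) = 1 · 0 = 0
  d = 3: φ(3) · μ(552/3) = 2 · 0 = 0
  d = 4: φ(4) · μ(552/4) = 2 · -1 = -2
  d = 6: φ(6) · μ(552/6) = 2 · 0 = 0
  d = 8: φ(8) · μ(552/8) = 4 · 1 = 4
  d = 12: φ(12) · μ(552/12) = 4 · 1 = 4
  d = 23: φ(23) · μ(552/23) = 22 · 0 = 0
  d = 24: φ(24) · μ(552/24) = 8 · -1 = -8
  d = 46: φ(46) · μ(552/46) = 22 · 0 = 0
  d = 69: φ(69) · μ(552/69) = 44 · 0 = 0
  d = 92: φ(92) · μ(552/92) = 44 · 1 = 44
  d = 138: φ(138) · μ(552/138) = 44 · 0 = 0
  d = 184: φ(184) · μ(552/184) = 88 · -1 = -88
  d = 276: φ(276) · μ(552/276) = 88 · -1 = -88
  d = 552: φ(552) · μ(552/552) = 176 · 1 = 176
Summing: (φ * μ)(552) = 0 + 0 + 0 + -2 + 0 + 4 + 4 + 0 + -8 + 0 + 0 + 44 + 0 + -88 + -88 + 176 = 42.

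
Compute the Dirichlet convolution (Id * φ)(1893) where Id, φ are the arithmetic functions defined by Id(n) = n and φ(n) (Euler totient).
(Id * φ)(1893) = 6305

Divisors of 1893: [1, 3, 631, 1893]. For each d | 1893:
  d = 1: Id(1) · φ(1893/1) = 1 · 1260 = 1260
  d = 3: Id(3) · φ(1893/3) = 3 · 630 = 1890
  d = 631: Id(631) · φ(1893/631) = 631 · 2 = 1262
  d = 1893: Id(1893) · φ(1893/1893) = 1893 · 1 = 1893
Summing: (Id * φ)(1893) = 1260 + 1890 + 1262 + 1893 = 6305.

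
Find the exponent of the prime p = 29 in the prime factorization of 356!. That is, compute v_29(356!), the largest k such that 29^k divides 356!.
v_29(356!) = 12

Legendre's formula: v_p(n!) = Σ_{k ≥ 1} ⌊n / p^k⌋. For p = 29, n = 356, the terms are:
  ⌊356/29^1⌋ = ⌊356/29⌋ = 12
(the next term ⌊356/29^2⌋ = 0, terminating the sum). Summing: v_29(356!) = 12 = 12.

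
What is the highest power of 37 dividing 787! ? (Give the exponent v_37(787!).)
v_37(787!) = 21

Legendre's formula: v_p(n!) = Σ_{k ≥ 1} ⌊n / p^k⌋. For p = 37, n = 787, the terms are:
  ⌊787/37^1⌋ = ⌊787/37⌋ = 21
(the next term ⌊787/37^2⌋ = 0, terminating the sum). Summing: v_37(787!) = 21 = 21.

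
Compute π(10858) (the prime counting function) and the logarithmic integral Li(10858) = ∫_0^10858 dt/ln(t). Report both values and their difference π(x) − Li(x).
π(10858) = 1319;  Li(10858) ≈ 1338.87;  π(x) − Li(x) ≈ -19.87.

Direct count of primes ≤ 10858 gives π(10858) = 1319. Numerical evaluation of the logarithmic integral gives Li(10858) ≈ 1338.87. The difference π(x) − Li(x) ≈ -19.87 is typically negative for small/moderate x (Li(x) overestimates), though Littlewood's theorem shows this sign changes infinitely often.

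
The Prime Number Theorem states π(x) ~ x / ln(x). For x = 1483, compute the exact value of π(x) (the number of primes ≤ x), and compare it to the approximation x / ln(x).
π(1483) = 235;  x/ln(x) ≈ 203.10;  relative error ≈ 13.57%.

Directly count primes up to 1483: π(1483) = 235. The PNT approximation gives 1483/ln(1483) ≈ 1483/7.30182 ≈ 203.10. Relative error (π(x) − x/ln(x)) / π(x) ≈ 13.57%; the approximation is known to undercount slightly (Li(x) is a better estimate).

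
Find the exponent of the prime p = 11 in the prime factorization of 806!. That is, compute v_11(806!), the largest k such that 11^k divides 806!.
v_11(806!) = 79

Legendre's formula: v_p(n!) = Σ_{k ≥ 1} ⌊n / p^k⌋. For p = 11, n = 806, the terms are:
  ⌊806/11^1⌋ = ⌊806/11⌋ = 73
  ⌊806/11^2⌋ = ⌊806/121⌋ = 6
(the next term ⌊806/11^3⌋ = 0, terminating the sum). Summing: v_11(806!) = 73 + 6 = 79.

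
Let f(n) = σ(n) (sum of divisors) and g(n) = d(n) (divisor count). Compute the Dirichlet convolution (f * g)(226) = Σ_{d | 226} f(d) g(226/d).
(σ * d)(226) = 580

Divisors of 226: [1, 2, 113, 226]. For each d | 226:
  d = 1: σ(1) · d(226/1) = 1 · 4 = 4
  d = 2: σ(2) · d(226/2) = 3 · 2 = 6
  d = 113: σ(113) · d(226/113) = 114 · 2 = 228
  d = 226: σ(226) · d(226/226) = 342 · 1 = 342
Summing: (σ * d)(226) = 4 + 6 + 228 + 342 = 580.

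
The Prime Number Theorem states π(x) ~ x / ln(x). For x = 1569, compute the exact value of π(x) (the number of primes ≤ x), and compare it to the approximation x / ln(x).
π(1569) = 247;  x/ln(x) ≈ 213.23;  relative error ≈ 13.67%.

Directly count primes up to 1569: π(1569) = 247. The PNT approximation gives 1569/ln(1569) ≈ 1569/7.35819 ≈ 213.23. Relative error (π(x) − x/ln(x)) / π(x) ≈ 13.67%; the approximation is known to undercount slightly (Li(x) is a better estimate).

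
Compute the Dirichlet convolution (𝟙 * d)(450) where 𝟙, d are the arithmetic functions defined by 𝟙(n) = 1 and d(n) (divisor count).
(𝟙 * d)(450) = 108

Divisors of 450: [1, 2, 3, 5, 6, 9, 10, 15, 18, 25, 30, 45, 50, 75, 90, 150, 225, 450]. For each d | 450:
  d = 1: 𝟙(1) · d(450/1) = 1 · 18 = 18
  d = 2: 𝟙(2) · d(450/2) = 1 · 9 = 9
  d = 3: 𝟙(3) · d(450/3) = 1 · 12 = 12
  d = 5: 𝟙(5) · d(450/5) = 1 · 12 = 12
  d = 6: 𝟙(6) · d(450/6) = 1 · 6 = 6
  d = 9: 𝟙(9) · d(450/9) = 1 · 6 = 6
  d = 10: 𝟙(10) · d(450/10) = 1 · 6 = 6
  d = 15: 𝟙(15) · d(450/15) = 1 · 8 = 8
  d = 18: 𝟙(18) · d(450/18) = 1 · 3 = 3
  d = 25: 𝟙(25) · d(450/25) = 1 · 6 = 6
  d = 30: 𝟙(30) · d(450/30) = 1 · 4 = 4
  d = 45: 𝟙(45) · d(450/45) = 1 · 4 = 4
  d = 50: 𝟙(50) · d(450/50) = 1 · 3 = 3
  d = 75: 𝟙(75) · d(450/75) = 1 · 4 = 4
  d = 90: 𝟙(90) · d(450/90) = 1 · 2 = 2
  d = 150: 𝟙(150) · d(450/150) = 1 · 2 = 2
  d = 225: 𝟙(225) · d(450/225) = 1 · 2 = 2
  d = 450: 𝟙(450) · d(450/450) = 1 · 1 = 1
Summing: (𝟙 * d)(450) = 18 + 9 + 12 + 12 + 6 + 6 + 6 + 8 + 3 + 6 + 4 + 4 + 3 + 4 + 2 + 2 + 2 + 1 = 108.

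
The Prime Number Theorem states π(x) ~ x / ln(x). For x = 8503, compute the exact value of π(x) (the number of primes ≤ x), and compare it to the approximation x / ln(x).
π(8503) = 1060;  x/ln(x) ≈ 939.75;  relative error ≈ 11.34%.

Directly count primes up to 8503: π(8503) = 1060. The PNT approximation gives 8503/ln(8503) ≈ 8503/9.04817 ≈ 939.75. Relative error (π(x) − x/ln(x)) / π(x) ≈ 11.34%; the approximation is known to undercount slightly (Li(x) is a better estimate).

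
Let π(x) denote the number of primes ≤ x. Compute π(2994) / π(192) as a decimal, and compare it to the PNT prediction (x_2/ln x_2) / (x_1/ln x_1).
π(2994)/π(192) = 429/43 ≈ 9.9767;  PNT prediction ≈ 10.2424.

π(192) = 43 and π(2994) = 429, so π(2994)/π(192) ≈ 9.9767. The PNT-predicted ratio is (2994/ln(2994)) / (192/ln(192)) ≈ 10.2424. The two agree to within a few percent, as expected.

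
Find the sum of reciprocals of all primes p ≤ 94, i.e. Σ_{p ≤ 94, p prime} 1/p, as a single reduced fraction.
Σ 1/p = 42605658161771733665696611824842057/23768741896345550770650537601358310

π(94) = 24, so the primes ≤ 94 are [2, 3, 5, 7, 11, 13, 17, 19, 23, 29, 31, 37, 41, 43, 47, 53, 59, 61, 67, 71, 73, 79, 83, 89]. Summing 1/p over these primes: 42605658161771733665696611824842057/23768741896345550770650537601358310 ≈ 1.7925. Mertens estimate ln ln(94) + 0.2615 ≈ 1.7751.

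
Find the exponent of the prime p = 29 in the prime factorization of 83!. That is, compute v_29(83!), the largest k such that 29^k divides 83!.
v_29(83!) = 2

Legendre's formula: v_p(n!) = Σ_{k ≥ 1} ⌊n / p^k⌋. For p = 29, n = 83, the terms are:
  ⌊83/29^1⌋ = ⌊83/29⌋ = 2
(the next term ⌊83/29^2⌋ = 0, terminating the sum). Summing: v_29(83!) = 2 = 2.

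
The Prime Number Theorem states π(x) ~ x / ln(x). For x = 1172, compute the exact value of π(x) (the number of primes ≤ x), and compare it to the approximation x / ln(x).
π(1172) = 193;  x/ln(x) ≈ 165.85;  relative error ≈ 14.07%.

Directly count primes up to 1172: π(1172) = 193. The PNT approximation gives 1172/ln(1172) ≈ 1172/7.06647 ≈ 165.85. Relative error (π(x) − x/ln(x)) / π(x) ≈ 14.07%; the approximation is known to undercount slightly (Li(x) is a better estimate).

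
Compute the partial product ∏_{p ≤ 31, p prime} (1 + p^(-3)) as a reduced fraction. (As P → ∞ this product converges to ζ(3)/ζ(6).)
∏ = 123276368443014873612288/104343309932640260237195

The primes p ≤ 31 are [2, 3, 5, 7, 11, 13, 17, 19, 23, 29, 31]. For each, (1 + 1/p^3) = (p^3 + 1)/p^3. Multiplying these fractions over p ∈ [2, 3, 5, 7, 11, 13, 17, 19, 23, 29, 31] gives 123276368443014873612288/104343309932640260237195. (In the limit P → ∞ this tends to ζ(3)/ζ(6).)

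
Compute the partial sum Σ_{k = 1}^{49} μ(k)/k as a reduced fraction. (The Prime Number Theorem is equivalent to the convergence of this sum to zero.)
Σ μ(k)/k = -12611493192339623/614889782588491410

Values of μ(k) for 1 ≤ k ≤ 49: μ(1) = 1, μ(2) = -1, μ(3) = -1, μ(5) = -1, μ(6) = 1, μ(7) = -1, μ(10) = 1, μ(11) = -1, μ(13) = -1, μ(14) = 1, μ(15) = 1, μ(17) = -1, μ(19) = -1, μ(21) = 1, μ(22) = 1, μ(23) = -1, μ(26) = 1, μ(29) = -1, μ(30) = -1, μ(31) = -1, μ(33) = 1, μ(34) = 1, μ(35) = 1, μ(37) = -1, μ(38) = 1, μ(39) = 1, μ(41) = -1, μ(42) = -1, μ(43) = -1, μ(46) = 1, μ(47) = -1, with μ = 0 on non-squarefree integers. Summing μ(k)/k for k where μ(k) ≠ 0 gives -12611493192339623/614889782588491410 ≈ -0.0205. (PNT ⟺ this sum → 0 as n → ∞.)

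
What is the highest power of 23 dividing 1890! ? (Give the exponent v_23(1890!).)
v_23(1890!) = 85

Legendre's formula: v_p(n!) = Σ_{k ≥ 1} ⌊n / p^k⌋. For p = 23, n = 1890, the terms are:
  ⌊1890/23^1⌋ = ⌊1890/23⌋ = 82
  ⌊1890/23^2⌋ = ⌊1890/529⌋ = 3
(the next term ⌊1890/23^3⌋ = 0, terminating the sum). Summing: v_23(1890!) = 82 + 3 = 85.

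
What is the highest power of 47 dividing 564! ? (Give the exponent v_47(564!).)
v_47(564!) = 12

Legendre's formula: v_p(n!) = Σ_{k ≥ 1} ⌊n / p^k⌋. For p = 47, n = 564, the terms are:
  ⌊564/47^1⌋ = ⌊564/47⌋ = 12
(the next term ⌊564/47^2⌋ = 0, terminating the sum). Summing: v_47(564!) = 12 = 12.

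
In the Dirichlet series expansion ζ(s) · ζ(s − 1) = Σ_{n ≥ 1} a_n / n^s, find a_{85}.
σ(85) = 108

In the product (Σ m^0/m^s)(Σ k / k^s) = Σ (Σ_{d | n} d) / n^s, the coefficient of 1/n^s is σ(n) = Σ_{d | n} d. For n = 85, divisors are [1, 5, 17, 85]; summing: σ(85) = 108.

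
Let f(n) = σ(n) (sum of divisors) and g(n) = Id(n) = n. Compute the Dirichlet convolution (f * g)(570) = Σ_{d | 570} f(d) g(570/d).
(σ * Id)(570) = 15015

Divisors of 570: [1, 2, 3, 5, 6, 10, 15, 19, 30, 38, 57, 95, 114, 190, 285, 570]. For each d | 570:
  d = 1: σ(1) · Id(570/1) = 1 · 570 = 570
  d = 2: σ(2) · Id(570/2) = 3 · 285 = 855
  d = 3: σ(3) · Id(570/3) = 4 · 190 = 760
  d = 5: σ(5) · Id(570/5) = 6 · 114 = 684
  d = 6: σ(6) · Id(570/6) = 12 · 95 = 1140
  d = 10: σ(10) · Id(570/10) = 18 · 57 = 1026
  d = 15: σ(15) · Id(570/15) = 24 · 38 = 912
  d = 19: σ(19) · Id(570/19) = 20 · 30 = 600
  d = 30: σ(30) · Id(570/30) = 72 · 19 = 1368
  d = 38: σ(38) · Id(570/38) = 60 · 15 = 900
  d = 57: σ(57) · Id(570/57) = 80 · 10 = 800
  d = 95: σ(95) · Id(570/95) = 120 · 6 = 720
  d = 114: σ(114) · Id(570/114) = 240 · 5 = 1200
  d = 190: σ(190) · Id(570/190) = 360 · 3 = 1080
  d = 285: σ(285) · Id(570/285) = 480 · 2 = 960
  d = 570: σ(570) · Id(570/570) = 1440 · 1 = 1440
Summing: (σ * Id)(570) = 570 + 855 + 760 + 684 + 1140 + 1026 + 912 + 600 + 1368 + 900 + 800 + 720 + 1200 + 1080 + 960 + 1440 = 15015.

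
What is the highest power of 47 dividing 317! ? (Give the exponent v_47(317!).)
v_47(317!) = 6

Legendre's formula: v_p(n!) = Σ_{k ≥ 1} ⌊n / p^k⌋. For p = 47, n = 317, the terms are:
  ⌊317/47^1⌋ = ⌊317/47⌋ = 6
(the next term ⌊317/47^2⌋ = 0, terminating the sum). Summing: v_47(317!) = 6 = 6.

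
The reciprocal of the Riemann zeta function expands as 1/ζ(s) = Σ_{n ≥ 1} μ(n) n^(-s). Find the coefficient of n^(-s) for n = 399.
μ(399) = -1

Factor n = 399 = 3 · 7 · 19. μ(n) = 0 if any exponent ≥ 2 (not squarefree); otherwise μ(n) = (−1)^{ω(n)} where ω(n) is the number of distinct prime factors. Applying: μ(399) = -1.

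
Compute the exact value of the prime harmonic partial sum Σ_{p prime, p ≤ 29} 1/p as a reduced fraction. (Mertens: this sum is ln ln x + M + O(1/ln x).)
Σ 1/p = 9920878441/6469693230

π(29) = 10, so the primes ≤ 29 are [2, 3, 5, 7, 11, 13, 17, 19, 23, 29]. Summing 1/p over these primes: 9920878441/6469693230 ≈ 1.5334. Mertens estimate ln ln(29) + 0.2615 ≈ 1.4756.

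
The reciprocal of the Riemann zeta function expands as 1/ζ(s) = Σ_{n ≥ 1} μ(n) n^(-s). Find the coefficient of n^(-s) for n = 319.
μ(319) = 1

Factor n = 319 = 11 · 29. μ(n) = 0 if any exponent ≥ 2 (not squarefree); otherwise μ(n) = (−1)^{ω(n)} where ω(n) is the number of distinct prime factors. Applying: μ(319) = 1.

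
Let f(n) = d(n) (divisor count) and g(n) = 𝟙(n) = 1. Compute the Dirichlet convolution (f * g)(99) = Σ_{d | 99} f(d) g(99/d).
(d * 𝟙)(99) = 18

Divisors of 99: [1, 3, 9, 11, 33, 99]. For each d | 99:
  d = 1: d(1) · 𝟙(99/1) = 1 · 1 = 1
  d = 3: d(3) · 𝟙(99/3) = 2 · 1 = 2
  d = 9: d(9) · 𝟙(99/9) = 3 · 1 = 3
  d = 11: d(11) · 𝟙(99/11) = 2 · 1 = 2
  d = 33: d(33) · 𝟙(99/33) = 4 · 1 = 4
  d = 99: d(99) · 𝟙(99/99) = 6 · 1 = 6
Summing: (d * 𝟙)(99) = 1 + 2 + 3 + 2 + 4 + 6 = 18.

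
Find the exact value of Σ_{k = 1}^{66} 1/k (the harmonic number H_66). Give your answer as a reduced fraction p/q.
H_66 = 209060999005535159677640233/43787662374178602500420800

Direct summation: H_66 = 1 + 1/2 + ... + 1/66. The least common denominator is lcm(1, ..., 66) = 1182266884102822267511361600; over this denominator the numerator is 1182266884102822267511361600 + 591133442051411133755680800 + 394088961367607422503787200 + 295566721025705566877840400 + 236453376820564453502272320 + 197044480683803711251893600 + 168895269157546038215908800 + 147783360512852783438920200 + 131362987122535807501262400 + 118226688410282226751136160 + 107478807645711115228305600 + 98522240341901855625946800 + 90943606469447866731643200 + 84447634578773019107954400 + 78817792273521484500757440 + 73891680256426391719460100 + 69545110829577780441844800 + 65681493561267903750631200 + 62224572847516961447966400 + 59113344205141113375568080 + 56298423052515346071969600 + 53739403822855557614152800 + 51402908004470533370059200 + 49261120170950927812973400 + 47290675364112890700454464 + 45471803234723933365821600 + 43787662374178602500420800 + 42223817289386509553977200 + 40767823589752491983150400 + 39408896136760742250378720 + 38137641422671686048753600 + 36945840128213195859730050 + 35826269215237038409435200 + 34772555414788890220922400 + 33779053831509207643181760 + 32840746780633951875315600 + 31953159029806007230036800 + 31112286423758480723983200 + 30314535489815955577214400 + 29556672102570556687784040 + 28835777661044445549057600 + 28149211526257673035984800 + 27494578700065634128171200 + 26869701911427778807076400 + 26272597424507161500252480 + 25701454002235266685029600 + 25154614555379197181092800 + 24630560085475463906486700 + 24127895593935148316558400 + 23645337682056445350227232 + 23181703609859260147281600 + 22735901617361966682910800 + 22306922341562684292667200 + 21893831187089301250210400 + 21495761529142223045661120 + 21111908644693254776988600 + 20741524282505653815988800 + 20383911794876245991575200 + 20038421764454614703582400 + 19704448068380371125189360 + 19381424329554463401825600 + 19068820711335843024376800 + 18766141017505115357323200 + 18472920064106597929865025 + 18188721293889573346328640 + 17913134607618519204717600 = 5644646973149449311296286291, so H_66 = 5644646973149449311296286291/1182266884102822267511361600; reducing by gcd(5644646973149449311296286291, 1182266884102822267511361600) = 27 gives 209060999005535159677640233/43787662374178602500420800 ≈ 4.77443. (The PNT-adjacent estimate ln(66) + γ ≈ 4.76687 matches within O(1/n).)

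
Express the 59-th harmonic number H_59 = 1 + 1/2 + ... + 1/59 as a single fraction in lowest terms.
H_59 = 15063255090319832863132951/3230237388259077233637600

Direct summation: H_59 = 1 + 1/2 + ... + 1/59. The least common denominator is lcm(1, ..., 59) = 9690712164777231700912800; over this denominator the numerator is 9690712164777231700912800 + 4845356082388615850456400 + 3230237388259077233637600 + 2422678041194307925228200 + 1938142432955446340182560 + 1615118694129538616818800 + 1384387452111033100130400 + 1211339020597153962614100 + 1076745796086359077879200 + 969071216477723170091280 + 880973833161566518264800 + 807559347064769308409400 + 745439397290556284685600 + 692193726055516550065200 + 646047477651815446727520 + 605669510298576981307050 + 570041892045719511818400 + 538372898043179538939600 + 510037482356696405311200 + 484535608238861585045640 + 461462484037011033376800 + 440486916580783259132400 + 421335311512053552213600 + 403779673532384654204700 + 387628486591089268036512 + 372719698645278142342800 + 358915265362119692626400 + 346096863027758275032600 + 334162488440594196583200 + 323023738825907723363760 + 312603618218620377448800 + 302834755149288490653525 + 293657944387188839421600 + 285020946022859755909200 + 276877490422206620026080 + 269186449021589769469800 + 261911139588573829754400 + 255018741178348202655600 + 248479799096852094895200 + 242267804119430792522820 + 236358833287249553680800 + 230731242018505516688400 + 225365399180865853509600 + 220243458290391629566200 + 215349159217271815575840 + 210667655756026776106800 + 206185365208026206402400 + 201889836766192327102350 + 197769636015861871447200 + 193814243295544634018256 + 190013964015239837272800 + 186359849322639071171400 + 182843625750513805677600 + 179457632681059846313200 + 176194766632313303652960 + 173048431513879137516300 + 170012494118898801770400 + 167081244220297098291600 + 164249358725037825439200 = 45189765270959498589398853, so H_59 = 45189765270959498589398853/9690712164777231700912800; reducing by gcd(45189765270959498589398853, 9690712164777231700912800) = 3 gives 15063255090319832863132951/3230237388259077233637600 ≈ 4.66320. (The PNT-adjacent estimate ln(59) + γ ≈ 4.65475 matches within O(1/n).)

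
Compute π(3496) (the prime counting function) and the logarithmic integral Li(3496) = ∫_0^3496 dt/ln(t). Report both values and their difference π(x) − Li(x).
π(3496) = 488;  Li(3496) ≈ 504.11;  π(x) − Li(x) ≈ -16.11.

Direct count of primes ≤ 3496 gives π(3496) = 488. Numerical evaluation of the logarithmic integral gives Li(3496) ≈ 504.11. The difference π(x) − Li(x) ≈ -16.11 is typically negative for small/moderate x (Li(x) overestimates), though Littlewood's theorem shows this sign changes infinitely often.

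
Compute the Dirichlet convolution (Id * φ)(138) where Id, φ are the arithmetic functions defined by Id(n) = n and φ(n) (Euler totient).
(Id * φ)(138) = 675

Divisors of 138: [1, 2, 3, 6, 23, 46, 69, 138]. For each d | 138:
  d = 1: Id(1) · φ(138/1) = 1 · 44 = 44
  d = 2: Id(2) · φ(138/2) = 2 · 44 = 88
  d = 3: Id(3) · φ(138/3) = 3 · 22 = 66
  d = 6: Id(6) · φ(138/6) = 6 · 22 = 132
  d = 23: Id(23) · φ(138/23) = 23 · 2 = 46
  d = 46: Id(46) · φ(138/46) = 46 · 2 = 92
  d = 69: Id(69) · φ(138/69) = 69 · 1 = 69
  d = 138: Id(138) · φ(138/138) = 138 · 1 = 138
Summing: (Id * φ)(138) = 44 + 88 + 66 + 132 + 46 + 92 + 69 + 138 = 675.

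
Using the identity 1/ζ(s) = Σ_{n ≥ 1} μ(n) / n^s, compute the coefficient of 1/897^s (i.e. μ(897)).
μ(897) = -1

Factor n = 897 = 3 · 13 · 23. μ(n) = 0 if any exponent ≥ 2 (not squarefree); otherwise μ(n) = (−1)^{ω(n)} where ω(n) is the number of distinct prime factors. Applying: μ(897) = -1.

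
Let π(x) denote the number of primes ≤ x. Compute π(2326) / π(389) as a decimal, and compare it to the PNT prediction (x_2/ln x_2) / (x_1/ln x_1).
π(2326)/π(389) = 344/77 ≈ 4.4675;  PNT prediction ≈ 4.6000.

π(389) = 77 and π(2326) = 344, so π(2326)/π(389) ≈ 4.4675. The PNT-predicted ratio is (2326/ln(2326)) / (389/ln(389)) ≈ 4.6000. The two agree to within a few percent, as expected.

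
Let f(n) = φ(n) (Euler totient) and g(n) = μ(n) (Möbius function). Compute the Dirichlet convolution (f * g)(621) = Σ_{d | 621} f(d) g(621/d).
(φ * μ)(621) = 252

Divisors of 621: [1, 3, 9, 23, 27, 69, 207, 621]. For each d | 621:
  d = 1: φ(1) · μ(621/1) = 1 · 0 = 0
  d = 3: φ(3) · μ(621/3) = 2 · 0 = 0
  d = 9: φ(9) · μ(621/9) = 6 · 1 = 6
  d = 23: φ(23) · μ(621/23) = 22 · 0 = 0
  d = 27: φ(27) · μ(621/27) = 18 · -1 = -18
  d = 69: φ(69) · μ(621/69) = 44 · 0 = 0
  d = 207: φ(207) · μ(621/207) = 132 · -1 = -132
  d = 621: φ(621) · μ(621/621) = 396 · 1 = 396
Summing: (φ * μ)(621) = 0 + 0 + 6 + 0 + -18 + 0 + -132 + 396 = 252.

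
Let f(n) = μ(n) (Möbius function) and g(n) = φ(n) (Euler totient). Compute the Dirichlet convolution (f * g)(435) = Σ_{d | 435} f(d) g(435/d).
(μ * φ)(435) = 81

Divisors of 435: [1, 3, 5, 15, 29, 87, 145, 435]. For each d | 435:
  d = 1: μ(1) · φ(435/1) = 1 · 224 = 224
  d = 3: μ(3) · φ(435/3) = -1 · 112 = -112
  d = 5: μ(5) · φ(435/5) = -1 · 56 = -56
  d = 15: μ(15) · φ(435/15) = 1 · 28 = 28
  d = 29: μ(29) · φ(435/29) = -1 · 8 = -8
  d = 87: μ(87) · φ(435/87) = 1 · 4 = 4
  d = 145: μ(145) · φ(435/145) = 1 · 2 = 2
  d = 435: μ(435) · φ(435/435) = -1 · 1 = -1
Summing: (μ * φ)(435) = 224 + -112 + -56 + 28 + -8 + 4 + 2 + -1 = 81.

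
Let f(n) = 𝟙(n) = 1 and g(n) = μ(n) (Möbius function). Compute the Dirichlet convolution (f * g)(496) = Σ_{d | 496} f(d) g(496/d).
(𝟙 * μ)(496) = 0

Divisors of 496: [1, 2, 4, 8, 16, 31, 62, 124, 248, 496]. For each d | 496:
  d = 1: 𝟙(1) · μ(496/1) = 1 · 0 = 0
  d = 2: 𝟙(2) · μ(496/2) = 1 · 0 = 0
  d = 4: 𝟙(4) · μ(496/4) = 1 · 0 = 0
  d = 8: 𝟙(8) · μ(496/8) = 1 · 1 = 1
  d = 16: 𝟙(16) · μ(496/16) = 1 · -1 = -1
  d = 31: 𝟙(31) · μ(496/31) = 1 · 0 = 0
  d = 62: 𝟙(62) · μ(496/62) = 1 · 0 = 0
  d = 124: 𝟙(124) · μ(496/124) = 1 · 0 = 0
  d = 248: 𝟙(248) · μ(496/248) = 1 · -1 = -1
  d = 496: 𝟙(496) · μ(496/496) = 1 · 1 = 1
Summing: (𝟙 * μ)(496) = 0 + 0 + 0 + 1 + -1 + 0 + 0 + 0 + -1 + 1 = 0.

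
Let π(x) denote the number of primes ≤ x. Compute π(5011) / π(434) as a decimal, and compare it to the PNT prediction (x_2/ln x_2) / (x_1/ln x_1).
π(5011)/π(434) = 672/84 ≈ 8.0000;  PNT prediction ≈ 8.2306.

π(434) = 84 and π(5011) = 672, so π(5011)/π(434) ≈ 8.0000. The PNT-predicted ratio is (5011/ln(5011)) / (434/ln(434)) ≈ 8.2306. The two agree to within a few percent, as expected.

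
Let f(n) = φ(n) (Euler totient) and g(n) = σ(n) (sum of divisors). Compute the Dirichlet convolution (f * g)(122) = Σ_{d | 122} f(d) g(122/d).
(φ * σ)(122) = 488

Divisors of 122: [1, 2, 61, 122]. For each d | 122:
  d = 1: φ(1) · σ(122/1) = 1 · 186 = 186
  d = 2: φ(2) · σ(122/2) = 1 · 62 = 62
  d = 61: φ(61) · σ(122/61) = 60 · 3 = 180
  d = 122: φ(122) · σ(122/122) = 60 · 1 = 60
Summing: (φ * σ)(122) = 186 + 62 + 180 + 60 = 488.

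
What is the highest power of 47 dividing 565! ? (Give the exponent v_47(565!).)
v_47(565!) = 12

Legendre's formula: v_p(n!) = Σ_{k ≥ 1} ⌊n / p^k⌋. For p = 47, n = 565, the terms are:
  ⌊565/47^1⌋ = ⌊565/47⌋ = 12
(the next term ⌊565/47^2⌋ = 0, terminating the sum). Summing: v_47(565!) = 12 = 12.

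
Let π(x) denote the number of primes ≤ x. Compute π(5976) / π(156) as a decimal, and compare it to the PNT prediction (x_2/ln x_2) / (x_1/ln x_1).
π(5976)/π(156) = 781/36 ≈ 21.6944;  PNT prediction ≈ 22.2469.

π(156) = 36 and π(5976) = 781, so π(5976)/π(156) ≈ 21.6944. The PNT-predicted ratio is (5976/ln(5976)) / (156/ln(156)) ≈ 22.2469. The two agree to within a few percent, as expected.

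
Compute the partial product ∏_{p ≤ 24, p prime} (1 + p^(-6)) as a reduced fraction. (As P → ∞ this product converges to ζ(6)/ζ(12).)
∏ = 1528148900144746288585670319214284020/1502467574555591484127420211226932553

The primes p ≤ 24 are [2, 3, 5, 7, 11, 13, 17, 19, 23]. For each, (1 + 1/p^6) = (p^6 + 1)/p^6. Multiplying these fractions over p ∈ [2, 3, 5, 7, 11, 13, 17, 19, 23] gives 1528148900144746288585670319214284020/1502467574555591484127420211226932553. (In the limit P → ∞ this tends to ζ(6)/ζ(12).)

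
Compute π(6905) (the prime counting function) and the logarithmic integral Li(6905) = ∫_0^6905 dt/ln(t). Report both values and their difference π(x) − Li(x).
π(6905) = 887;  Li(6905) ≈ 903.59;  π(x) − Li(x) ≈ -16.59.

Direct count of primes ≤ 6905 gives π(6905) = 887. Numerical evaluation of the logarithmic integral gives Li(6905) ≈ 903.59. The difference π(x) − Li(x) ≈ -16.59 is typically negative for small/moderate x (Li(x) overestimates), though Littlewood's theorem shows this sign changes infinitely often.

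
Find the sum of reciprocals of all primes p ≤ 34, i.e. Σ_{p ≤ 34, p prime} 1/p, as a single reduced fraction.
Σ 1/p = 314016924901/200560490130

π(34) = 11, so the primes ≤ 34 are [2, 3, 5, 7, 11, 13, 17, 19, 23, 29, 31]. Summing 1/p over these primes: 314016924901/200560490130 ≈ 1.5657. Mertens estimate ln ln(34) + 0.2615 ≈ 1.5218.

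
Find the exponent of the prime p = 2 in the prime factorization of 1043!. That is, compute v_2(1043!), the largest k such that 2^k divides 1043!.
v_2(1043!) = 1039

Legendre's formula: v_p(n!) = Σ_{k ≥ 1} ⌊n / p^k⌋. For p = 2, n = 1043, the terms are:
  ⌊1043/2^1⌋ = ⌊1043/2⌋ = 521
  ⌊1043/2^2⌋ = ⌊1043/4⌋ = 260
  ⌊1043/2^3⌋ = ⌊1043/8⌋ = 130
  ⌊1043/2^4⌋ = ⌊1043/16⌋ = 65
  ⌊1043/2^5⌋ = ⌊1043/32⌋ = 32
  ⌊1043/2^6⌋ = ⌊1043/64⌋ = 16
  ⌊1043/2^7⌋ = ⌊1043/128⌋ = 8
  ⌊1043/2^8⌋ = ⌊1043/256⌋ = 4
  ⌊1043/2^9⌋ = ⌊1043/512⌋ = 2
  ⌊1043/2^10⌋ = ⌊1043/1024⌋ = 1
(the next term ⌊1043/2^11⌋ = 0, terminating the sum). Summing: v_2(1043!) = 521 + 260 + 130 + 65 + 32 + 16 + 8 + 4 + 2 + 1 = 1039.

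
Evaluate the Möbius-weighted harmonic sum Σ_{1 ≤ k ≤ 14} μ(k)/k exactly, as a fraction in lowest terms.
Σ μ(k)/k = -89/15015

Values of μ(k) for 1 ≤ k ≤ 14: μ(1) = 1, μ(2) = -1, μ(3) = -1, μ(5) = -1, μ(6) = 1, μ(7) = -1, μ(10) = 1, μ(11) = -1, μ(13) = -1, μ(14) = 1, with μ = 0 on non-squarefree integers. Summing μ(k)/k for k where μ(k) ≠ 0 gives -89/15015 ≈ -0.0059. (PNT ⟺ this sum → 0 as n → ∞.)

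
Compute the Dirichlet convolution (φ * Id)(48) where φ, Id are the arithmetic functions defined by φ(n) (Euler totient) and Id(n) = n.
(φ * Id)(48) = 240

Divisors of 48: [1, 2, 3, 4, 6, 8, 12, 16, 24, 48]. For each d | 48:
  d = 1: φ(1) · Id(48/1) = 1 · 48 = 48
  d = 2: φ(2) · Id(48/2) = 1 · 24 = 24
  d = 3: φ(3) · Id(48/3) = 2 · 16 = 32
  d = 4: φ(4) · Id(48/4) = 2 · 12 = 24
  d = 6: φ(6) · Id(48/6) = 2 · 8 = 16
  d = 8: φ(8) · Id(48/8) = 4 · 6 = 24
  d = 12: φ(12) · Id(48/12) = 4 · 4 = 16
  d = 16: φ(16) · Id(48/16) = 8 · 3 = 24
  d = 24: φ(24) · Id(48/24) = 8 · 2 = 16
  d = 48: φ(48) · Id(48/48) = 16 · 1 = 16
Summing: (φ * Id)(48) = 48 + 24 + 32 + 24 + 16 + 24 + 16 + 24 + 16 + 16 = 240.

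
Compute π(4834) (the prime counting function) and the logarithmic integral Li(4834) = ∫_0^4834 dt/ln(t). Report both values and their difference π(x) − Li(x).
π(4834) = 650;  Li(4834) ≈ 664.75;  π(x) − Li(x) ≈ -14.75.

Direct count of primes ≤ 4834 gives π(4834) = 650. Numerical evaluation of the logarithmic integral gives Li(4834) ≈ 664.75. The difference π(x) − Li(x) ≈ -14.75 is typically negative for small/moderate x (Li(x) overestimates), though Littlewood's theorem shows this sign changes infinitely often.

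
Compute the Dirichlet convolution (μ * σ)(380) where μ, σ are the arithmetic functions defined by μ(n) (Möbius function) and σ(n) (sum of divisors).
(μ * σ)(380) = 380

Divisors of 380: [1, 2, 4, 5, 10, 19, 20, 38, 76, 95, 190, 380]. For each d | 380:
  d = 1: μ(1) · σ(380/1) = 1 · 840 = 840
  d = 2: μ(2) · σ(380/2) = -1 · 360 = -360
  d = 4: μ(4) · σ(380/4) = 0 · 120 = 0
  d = 5: μ(5) · σ(380/5) = -1 · 140 = -140
  d = 10: μ(10) · σ(380/10) = 1 · 60 = 60
  d = 19: μ(19) · σ(380/19) = -1 · 42 = -42
  d = 20: μ(20) · σ(380/20) = 0 · 20 = 0
  d = 38: μ(38) · σ(380/38) = 1 · 18 = 18
  d = 76: μ(76) · σ(380/76) = 0 · 6 = 0
  d = 95: μ(95) · σ(380/95) = 1 · 7 = 7
  d = 190: μ(190) · σ(380/190) = -1 · 3 = -3
  d = 380: μ(380) · σ(380/380) = 0 · 1 = 0
Summing: (μ * σ)(380) = 840 + -360 + 0 + -140 + 60 + -42 + 0 + 18 + 0 + 7 + -3 + 0 = 380.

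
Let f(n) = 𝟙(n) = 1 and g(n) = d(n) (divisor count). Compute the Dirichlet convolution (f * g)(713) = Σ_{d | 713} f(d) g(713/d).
(𝟙 * d)(713) = 9

Divisors of 713: [1, 23, 31, 713]. For each d | 713:
  d = 1: 𝟙(1) · d(713/1) = 1 · 4 = 4
  d = 23: 𝟙(23) · d(713/23) = 1 · 2 = 2
  d = 31: 𝟙(31) · d(713/31) = 1 · 2 = 2
  d = 713: 𝟙(713) · d(713/713) = 1 · 1 = 1
Summing: (𝟙 * d)(713) = 4 + 2 + 2 + 1 = 9.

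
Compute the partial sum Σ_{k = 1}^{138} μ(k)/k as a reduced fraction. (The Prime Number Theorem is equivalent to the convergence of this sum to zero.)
Σ μ(k)/k = -555287024704611060265939362206536129932460842882137/72047817630210000485677936198920432067383702541010310

Values of μ(k) for 1 ≤ k ≤ 138: μ(1) = 1, μ(2) = -1, μ(3) = -1, μ(5) = -1, μ(6) = 1, μ(7) = -1, μ(10) = 1, μ(11) = -1, μ(13) = -1, μ(14) = 1, μ(15) = 1, μ(17) = -1, μ(19) = -1, μ(21) = 1, μ(22) = 1, μ(23) = -1, μ(26) = 1, μ(29) = -1, μ(30) = -1, μ(31) = -1, μ(33) = 1, μ(34) = 1, μ(35) = 1, μ(37) = -1, μ(38) = 1, μ(39) = 1, μ(41) = -1, μ(42) = -1, μ(43) = -1, μ(46) = 1, μ(47) = -1, μ(51) = 1, μ(53) = -1, μ(55) = 1, μ(57) = 1, μ(58) = 1, μ(59) = -1, μ(61) = -1, μ(62) = 1, μ(65) = 1, μ(66) = -1, μ(67) = -1, μ(69) = 1, μ(70) = -1, μ(71) = -1, μ(73) = -1, μ(74) = 1, μ(77) = 1, μ(78) = -1, μ(79) = -1, μ(82) = 1, μ(83) = -1, μ(85) = 1, μ(86) = 1, μ(87) = 1, μ(89) = -1, μ(91) = 1, μ(93) = 1, μ(94) = 1, μ(95) = 1, μ(97) = -1, μ(101) = -1, μ(102) = -1, μ(103) = -1, μ(105) = -1, μ(106) = 1, μ(107) = -1, μ(109) = -1, μ(110) = -1, μ(111) = 1, μ(113) = -1, μ(114) = -1, μ(115) = 1, μ(118) = 1, μ(119) = 1, μ(122) = 1, μ(123) = 1, μ(127) = -1, μ(129) = 1, μ(130) = -1, μ(131) = -1, μ(133) = 1, μ(134) = 1, μ(137) = -1, μ(138) = -1, with μ = 0 on non-squarefree integers. Summing μ(k)/k for k where μ(k) ≠ 0 gives -555287024704611060265939362206536129932460842882137/72047817630210000485677936198920432067383702541010310 ≈ -0.0077. (PNT ⟺ this sum → 0 as n → ∞.)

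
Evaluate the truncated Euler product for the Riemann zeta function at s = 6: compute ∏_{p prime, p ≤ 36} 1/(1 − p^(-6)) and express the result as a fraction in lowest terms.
∏ = 21845630847366461901783214359247811231609675/21473219492121468455585352466296495056879616

The primes p ≤ 36 are [2, 3, 5, 7, 11, 13, 17, 19, 23, 29, 31]. For each prime, (1 − 1/p^6)^(-1) = p^6 / (p^6 − 1). The product is (1 − 1/2^6)^(-1), (1 − 1/3^6)^(-1), (1 − 1/5^6)^(-1), (1 − 1/7^6)^(-1), (1 − 1/11^6)^(-1), (1 − 1/13^6)^(-1), (1 − 1/17^6)^(-1), (1 − 1/19^6)^(-1), (1 − 1/23^6)^(-1), (1 − 1/29^6)^(-1), (1 − 1/31^6)^(-1) = ∏ p^6 / (p^6 − 1) = 21845630847366461901783214359247811231609675/21473219492121468455585352466296495056879616.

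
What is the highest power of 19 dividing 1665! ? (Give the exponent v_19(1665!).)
v_19(1665!) = 91

Legendre's formula: v_p(n!) = Σ_{k ≥ 1} ⌊n / p^k⌋. For p = 19, n = 1665, the terms are:
  ⌊1665/19^1⌋ = ⌊1665/19⌋ = 87
  ⌊1665/19^2⌋ = ⌊1665/361⌋ = 4
(the next term ⌊1665/19^3⌋ = 0, terminating the sum). Summing: v_19(1665!) = 87 + 4 = 91.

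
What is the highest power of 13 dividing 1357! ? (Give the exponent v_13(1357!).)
v_13(1357!) = 112

Legendre's formula: v_p(n!) = Σ_{k ≥ 1} ⌊n / p^k⌋. For p = 13, n = 1357, the terms are:
  ⌊1357/13^1⌋ = ⌊1357/13⌋ = 104
  ⌊1357/13^2⌋ = ⌊1357/169⌋ = 8
(the next term ⌊1357/13^3⌋ = 0, terminating the sum). Summing: v_13(1357!) = 104 + 8 = 112.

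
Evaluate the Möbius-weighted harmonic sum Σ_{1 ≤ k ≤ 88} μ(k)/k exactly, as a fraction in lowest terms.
Σ μ(k)/k = 2609341595728673683821147444809/267064515689275851355624017992790

Values of μ(k) for 1 ≤ k ≤ 88: μ(1) = 1, μ(2) = -1, μ(3) = -1, μ(5) = -1, μ(6) = 1, μ(7) = -1, μ(10) = 1, μ(11) = -1, μ(13) = -1, μ(14) = 1, μ(15) = 1, μ(17) = -1, μ(19) = -1, μ(21) = 1, μ(22) = 1, μ(23) = -1, μ(26) = 1, μ(29) = -1, μ(30) = -1, μ(31) = -1, μ(33) = 1, μ(34) = 1, μ(35) = 1, μ(37) = -1, μ(38) = 1, μ(39) = 1, μ(41) = -1, μ(42) = -1, μ(43) = -1, μ(46) = 1, μ(47) = -1, μ(51) = 1, μ(53) = -1, μ(55) = 1, μ(57) = 1, μ(58) = 1, μ(59) = -1, μ(61) = -1, μ(62) = 1, μ(65) = 1, μ(66) = -1, μ(67) = -1, μ(69) = 1, μ(70) = -1, μ(71) = -1, μ(73) = -1, μ(74) = 1, μ(77) = 1, μ(78) = -1, μ(79) = -1, μ(82) = 1, μ(83) = -1, μ(85) = 1, μ(86) = 1, μ(87) = 1, with μ = 0 on non-squarefree integers. Summing μ(k)/k for k where μ(k) ≠ 0 gives 2609341595728673683821147444809/267064515689275851355624017992790 ≈ 0.0098. (PNT ⟺ this sum → 0 as n → ∞.)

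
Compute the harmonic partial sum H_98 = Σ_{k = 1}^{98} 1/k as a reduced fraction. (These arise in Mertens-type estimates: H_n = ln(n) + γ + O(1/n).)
H_98 = 360264457021270114060513483605065190394007/69720375229712477164533808935312303556800

Direct summation: H_98 = 1 + 1/2 + ... + 1/98. The least common denominator is lcm(1, ..., 98) = 69720375229712477164533808935312303556800; over this denominator the numerator is 69720375229712477164533808935312303556800 + 34860187614856238582266904467656151778400 + 23240125076570825721511269645104101185600 + 17430093807428119291133452233828075889200 + 13944075045942495432906761787062460711360 + 11620062538285412860755634822552050592800 + 9960053604244639594933401276473186222400 + 8715046903714059645566726116914037944600 + 7746708358856941907170423215034700395200 + 6972037522971247716453380893531230355680 + 6338215929973861560412164448664754868800 + 5810031269142706430377817411276025296400 + 5363105786900959781887216071947100273600 + 4980026802122319797466700638236593111200 + 4648025015314165144302253929020820237120 + 4357523451857029822783363058457018972300 + 4101198542924263362619635819724253150400 + 3873354179428470953585211607517350197600 + 3669493433142761956028095207121700187200 + 3486018761485623858226690446765615177840 + 3320017868081546531644467092157728740800 + 3169107964986930780206082224332377434400 + 3031320662161412050631904736317926241600 + 2905015634571353215188908705638012648200 + 2788815009188499086581352357412492142272 + 2681552893450479890943608035973550136800 + 2582236119618980635723474405011566798400 + 2490013401061159898733350319118296555600 + 2404150869990085419466683066734907019200 + 2324012507657082572151126964510410118560 + 2249044362248789585952703514042332372800 + 2178761725928514911391681529228509486150 + 2112738643324620520137388149554918289600 + 2050599271462131681309817909862126575200 + 1992010720848927918986680255294637244480 + 1936677089714235476792605803758675098800 + 1884334465667904788230643484738170366400 + 1834746716571380978014047603560850093600 + 1787701928966986593962405357315700091200 + 1743009380742811929113345223382807588920 + 1700496956822255540598385583788104964800 + 1660008934040773265822233546078864370400 + 1621404075109592492198460672914239617600 + 1584553982493465390103041112166188717200 + 1549341671771388381434084643006940079040 + 1515660331080706025315952368158963120800 + 1483412238930052705628378913517283054400 + 1452507817285676607594454352819006324100 + 1422864800606377084990485896639026603200 + 1394407504594249543290676178706246071136 + 1367066180974754454206545273241417716800 + 1340776446725239945471804017986775068400 + 1315478777919103342727052998779477425600 + 1291118059809490317861737202505783399200 + 1267643185994772312082432889732950973760 + 1245006700530579949366675159559148277800 + 1223164477714253985342698402373900062400 + 1202075434995042709733341533367453509600 + 1181701275079872494314132354835801755200 + 1162006253828541286075563482255205059280 + 1142956970978893068271046048119873828800 + 1124522181124394792976351757021166186400 + 1106672622693848843881489030719242913600 + 1089380862964257455695840764614254743075 + 1072621157380191956377443214389420054720 + 1056369321662310260068694074777459144800 + 1040602615368842942754235954258392590400 + 1025299635731065840654908954931063287600 + 1010440220720470683543968245439308747200 + 996005360424463959493340127647318622240 + 981977115911443340345546604722708500800 + 968338544857117738396302901879337549400 + 955073633283732563897723410072771281600 + 942167232833952394115321742369085183200 + 929605003062833028860450785804164047424 + 917373358285690489007023801780425046800 + 905459418567694508630309206952107838400 + 893850964483493296981202678657850045600 + 882536395312816166639668467535598779200 + 871504690371405964556672611691403794460 + 860745373206326878574491468337188932800 + 850248478411127770299192791894052482400 + 840004520839909363428118179943521729600 + 830004467020386632911116773039432185200 + 820239708584852672523927163944850630080 + 810702037554796246099230336457119808800 + 801383623330028473155561022244969006400 + 792276991246732695051520556083094358600 + 783375002581039069264424819497891051200 + 774670835885694190717042321503470039520 + 766157969557279968841030867421014324800 + 757830165540353012657976184079481560400 + 749681454082929861984234504680777457600 + 741706119465026352814189456758641527200 + 733898686628552391205619041424340037440 + 726253908642838303797227176409503162050 + 718766754945489455304472257065075294400 + 711432400303188542495242948319513301600 = 360264457021270114060513483605065190394007, so H_98 = 360264457021270114060513483605065190394007/69720375229712477164533808935312303556800 (already in lowest terms) ≈ 5.16728. (The PNT-adjacent estimate ln(98) + γ ≈ 5.16218 matches within O(1/n).)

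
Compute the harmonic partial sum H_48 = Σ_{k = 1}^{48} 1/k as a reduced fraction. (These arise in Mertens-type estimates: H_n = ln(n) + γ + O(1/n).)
H_48 = 282000222059796592919/63245806209101973600

Direct summation: H_48 = 1 + 1/2 + ... + 1/48. The least common denominator is lcm(1, ..., 48) = 442720643463713815200; over this denominator the numerator is 442720643463713815200 + 221360321731856907600 + 147573547821237938400 + 110680160865928453800 + 88544128692742763040 + 73786773910618969200 + 63245806209101973600 + 55340080432964226900 + 49191182607079312800 + 44272064346371381520 + 40247331223973983200 + 36893386955309484600 + 34055434112593370400 + 31622903104550986800 + 29514709564247587680 + 27670040216482113450 + 26042390791983165600 + 24595591303539656400 + 23301086498090200800 + 22136032173185690760 + 21081935403033991200 + 20123665611986991600 + 19248723628857122400 + 18446693477654742300 + 17708825738548552608 + 17027717056296685200 + 16397060869026437600 + 15811451552275493400 + 15266229084955648800 + 14757354782123793840 + 14281311079474639200 + 13835020108241056725 + 13415777074657994400 + 13021195395991582800 + 12649161241820394720 + 12297795651769828200 + 11965422796316589600 + 11650543249045100400 + 11351811370864456800 + 11068016086592845380 + 10798064474724727200 + 10540967701516995600 + 10295828917760786400 + 10061832805993495800 + 9838236521415862560 + 9624361814428561200 + 9419588158802421600 + 9223346738827371150 = 1974001554418576150433, so H_48 = 1974001554418576150433/442720643463713815200; reducing by gcd(1974001554418576150433, 442720643463713815200) = 7 gives 282000222059796592919/63245806209101973600 ≈ 4.45880. (The PNT-adjacent estimate ln(48) + γ ≈ 4.44842 matches within O(1/n).)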